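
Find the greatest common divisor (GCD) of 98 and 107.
1

Using the Euclidean algorithm:
98 = 0 × 107 + 98
107 = 1 × 98 + 9
98 = 10 × 9 + 8
9 = 1 × 8 + 1
8 = 8 × 1 + 0

GCD(98, 107) = 1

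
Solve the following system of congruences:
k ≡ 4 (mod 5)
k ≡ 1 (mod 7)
29

Using the Chinese Remainder Theorem:
M = product of moduli = 35
For equation 1: M_1 = 7, 7 ≡ 2 (mod 5), inverse of 7 mod 5 is 3 (check: 2 × 3 = 6 ≡ 1 (mod 5))
For equation 2: M_2 = 5, 5 ≡ 5 (mod 7), inverse of 5 mod 7 is 3 (check: 5 × 3 = 15 ≡ 1 (mod 7))
Combine: k ≡ Σ r_i×M_i×(M_i⁻¹ mod m_i) = 4×7×3 + 1×5×3 = 84 + 15 = 99
99 mod 35 = 29
k ≡ 29 (mod 35)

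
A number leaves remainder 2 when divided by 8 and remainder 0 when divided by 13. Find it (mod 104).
M = 8 × 13 = 104. M₁ = 13, y₁ ≡ 5 (mod 8). M₂ = 8, y₂ ≡ 5 (mod 13). y = 2×13×5 + 0×8×5 ≡ 26 (mod 104)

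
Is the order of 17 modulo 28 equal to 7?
No, the actual order is 6, not 7.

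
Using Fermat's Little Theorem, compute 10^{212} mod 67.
56

By Fermat's Little Theorem, a^(p-1) ≡ 1 (mod p) for prime p and gcd(a, p) = 1
Here p = 67, so 10^66 ≡ 1 (mod 67)
We can reduce the exponent: 212 mod 66 = 14
So 10^212 ≡ 10^14 (mod 67)
Computing: 10^14 mod 67 = 56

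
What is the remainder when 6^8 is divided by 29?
8 = 8 (binary 1000). Repeated squaring mod 29: 6^1 ≡ 6; 6^2 ≡ 6² = 36 ≡ 7; 6^4 ≡ 7² = 49 ≡ 20; 6^8 ≡ 20² = 400 ≡ 23. So 6^8 ≡ 23 (mod 29).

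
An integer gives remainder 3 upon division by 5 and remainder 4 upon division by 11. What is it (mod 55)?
M = 5 × 11 = 55. M₁ = 11, y₁ ≡ 1 (mod 5). M₂ = 5, y₂ ≡ 9 (mod 11). m = 3×11×1 + 4×5×9 ≡ 48 (mod 55). The smallest positive such number is 48.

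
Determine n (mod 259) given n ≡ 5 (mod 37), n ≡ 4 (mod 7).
116

Using the Chinese Remainder Theorem:
M = product of moduli = 259
For equation 1: M_1 = 7, 7 ≡ 7 (mod 37), inverse of 7 mod 37 is 16 (check: 7 × 16 = 112 ≡ 1 (mod 37))
For equation 2: M_2 = 37, 37 ≡ 2 (mod 7), inverse of 37 mod 7 is 4 (check: 2 × 4 = 8 ≡ 1 (mod 7))
Combine: n ≡ Σ r_i×M_i×(M_i⁻¹ mod m_i) = 5×7×16 + 4×37×4 = 560 + 592 = 1152
1152 mod 259 = 116
n ≡ 116 (mod 259)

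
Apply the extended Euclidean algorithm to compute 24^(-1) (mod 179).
Extended GCD: 24(-82) + 179(11) = 1. So 24^(-1) ≡ 97 ≡ 97 (mod 179). Verify: 24 × 97 = 2328 ≡ 1 (mod 179)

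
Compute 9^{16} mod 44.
9

Using successive squaring:
Binary expansion of 16: 10000
Powers of 9 mod 44 (each is the square of the previous):
  9^1 ≡ 9 (mod 44)
  9^2 ≡ 9² = 81 ≡ 37 (mod 44)
  9^4 ≡ 37² = 1369 ≡ 5 (mod 44)
  9^8 ≡ 5² = 25 ≡ 25 (mod 44)
  9^16 ≡ 25² = 625 ≡ 9 (mod 44)
16 is a power of 2, so 9^16 is the last square: ≡ 9 (mod 44)
Result: 9^16 ≡ 9 (mod 44)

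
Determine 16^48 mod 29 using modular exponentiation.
Using Fermat: 16^{28} ≡ 1 (mod 29). 48 ≡ 20 (mod 28). So 16^{48} ≡ 16^{20} ≡ 20 (mod 29)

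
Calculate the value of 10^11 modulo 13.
Using repeated squaring. 11 = 8 + 2 + 1 (binary 1011). Repeated squaring mod 13: 10^1 ≡ 10; 10^2 ≡ 10² = 100 ≡ 9; 10^4 ≡ 9² = 81 ≡ 3; 10^8 ≡ 3² = 9 ≡ 9. Multiply: 10^11 = 10^8 × 10^2 × 10^1 ≡ 9 × 9 × 10 (mod 13): 9 × 9 = 81 ≡ 3; 3 × 10 = 30 ≡ 4. So 10^11 ≡ 4 (mod 13).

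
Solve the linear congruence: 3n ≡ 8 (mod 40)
16

Since gcd(3, 40) = 1 divides 8, a solution exists.
Multiply both sides by the inverse of 3 mod 40:
  3^(-1) mod 40 = 27
  x ≡ 27 × 8 ≡ 216 ≡ 16 (mod 40)
Verification: 3 × 16 = 48 = 1 × 40 + 8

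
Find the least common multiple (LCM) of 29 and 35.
1015

First find GCD(29, 35) using the Euclidean algorithm:
29 = 0 × 35 + 29
35 = 1 × 29 + 6
29 = 4 × 6 + 5
6 = 1 × 5 + 1
5 = 5 × 1 + 0
GCD(29, 35) = 1

LCM formula: LCM(a, b) = (a × b) / GCD(a, b)
LCM(29, 35) = (29 × 35) / 1
LCM(29, 35) = 1015 / 1
LCM(29, 35) = 1015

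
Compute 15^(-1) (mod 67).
15^(-1) ≡ 9 (mod 67). Verification: 15 × 9 = 135 ≡ 1 (mod 67)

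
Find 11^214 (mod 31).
Using Fermat: 11^{30} ≡ 1 (mod 31). 214 ≡ 4 (mod 30). So 11^{214} ≡ 11^{4} ≡ 9 (mod 31)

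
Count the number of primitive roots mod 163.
Number of primitive roots mod 163 = φ(162) = 54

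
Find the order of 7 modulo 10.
Powers of 7 mod 10: 7^1≡7, 7^2≡9, 7^3≡3, 7^4≡1. Order = 4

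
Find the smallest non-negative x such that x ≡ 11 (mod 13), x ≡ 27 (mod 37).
323

Using the Chinese Remainder Theorem:
M = product of moduli = 481
For equation 1: M_1 = 37, 37 ≡ 11 (mod 13), inverse of 37 mod 13 is 6 (check: 11 × 6 = 66 ≡ 1 (mod 13))
For equation 2: M_2 = 13, 13 ≡ 13 (mod 37), inverse of 13 mod 37 is 20 (check: 13 × 20 = 260 ≡ 1 (mod 37))
Combine: x ≡ Σ r_i×M_i×(M_i⁻¹ mod m_i) = 11×37×6 + 27×13×20 = 2442 + 7020 = 9462
9462 mod 481 = 323
x ≡ 323 (mod 481)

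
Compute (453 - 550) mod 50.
3

(453 - 550) = -97
-97 mod 50 = 3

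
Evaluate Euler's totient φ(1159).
1080

Prime factorization: 1159 = 19 × 61
Using the formula φ(n) = n × Π(1 - 1/p) for each prime factor p:
φ(1159) = 1159 × (1 - 1/19) × (1 - 1/61)
φ(1159) = 1080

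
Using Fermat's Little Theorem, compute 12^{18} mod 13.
1

By Fermat's Little Theorem, a^(p-1) ≡ 1 (mod p) for prime p and gcd(a, p) = 1
Here p = 13, so 12^12 ≡ 1 (mod 13)
We can reduce the exponent: 18 mod 12 = 6
So 12^18 ≡ 12^6 (mod 13)
Computing: 12^6 mod 13 = 1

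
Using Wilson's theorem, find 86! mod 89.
(88)! = (86)! × (87) × (88) ≡ -1 (mod 89). So (86)! ≡ -1 × [(88)(87)]^(-1) ≡ 44 (mod 89)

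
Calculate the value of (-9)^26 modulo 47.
Using repeated squaring. (-9) ≡ 38 (mod 47). 26 = 16 + 8 + 2 (binary 11010). Repeated squaring mod 47: 38^1 ≡ 38; 38^2 ≡ 38² = 1444 ≡ 34; 38^4 ≡ 34² = 1156 ≡ 28; 38^8 ≡ 28² = 784 ≡ 32; 38^16 ≡ 32² = 1024 ≡ 37. Multiply: (-9)^26 ≡ 38^16 × 38^8 × 38^2 ≡ 37 × 32 × 34 (mod 47): 37 × 32 = 1184 ≡ 9; 9 × 34 = 306 ≡ 24. So (-9)^26 ≡ 24 (mod 47).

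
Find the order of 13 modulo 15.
Powers of 13 mod 15: 13^1≡13, 13^2≡4, 13^3≡7, 13^4≡1. Order = 4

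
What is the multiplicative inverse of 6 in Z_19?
16

Using Extended Euclidean Algorithm:
gcd(6, 19) = 1
Bezout coefficients: 6 × -3 + 19 × 1 = 1
So 6 × -3 ≡ 1 (mod 19)
The inverse is -3 mod 19 = 16
Verification: 6 × 16 = 96 = 5 × 19 + 1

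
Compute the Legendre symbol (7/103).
(7/103) = 7^{51} mod 103 = 1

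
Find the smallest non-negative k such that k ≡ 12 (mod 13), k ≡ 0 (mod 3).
12

Using the Chinese Remainder Theorem:
M = product of moduli = 39
For equation 1: M_1 = 3, 3 ≡ 3 (mod 13), inverse of 3 mod 13 is 9 (check: 3 × 9 = 27 ≡ 1 (mod 13))
For equation 2: M_2 = 13, 13 ≡ 1 (mod 3), inverse of 13 mod 3 is 1 (check: 1 × 1 = 1 ≡ 1 (mod 3))
Combine: k ≡ Σ r_i×M_i×(M_i⁻¹ mod m_i) = 12×3×9 + 0×13×1 = 324 + 0 = 324
324 mod 39 = 12
k ≡ 12 (mod 39)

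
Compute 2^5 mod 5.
5 = 4 + 1 (binary 101). Repeated squaring mod 5: 2^1 ≡ 2; 2^2 ≡ 2² = 4 ≡ 4; 2^4 ≡ 4² = 16 ≡ 1. Multiply: 2^5 = 2^4 × 2^1 ≡ 1 × 2 (mod 5): 1 × 2 = 2 ≡ 2. So 2^5 ≡ 2 (mod 5).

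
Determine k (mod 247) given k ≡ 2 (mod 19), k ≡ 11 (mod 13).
154

Using the Chinese Remainder Theorem:
M = product of moduli = 247
For equation 1: M_1 = 13, 13 ≡ 13 (mod 19), inverse of 13 mod 19 is 3 (check: 13 × 3 = 39 ≡ 1 (mod 19))
For equation 2: M_2 = 19, 19 ≡ 6 (mod 13), inverse of 19 mod 13 is 11 (check: 6 × 11 = 66 ≡ 1 (mod 13))
Combine: k ≡ Σ r_i×M_i×(M_i⁻¹ mod m_i) = 2×13×3 + 11×19×11 = 78 + 2299 = 2377
2377 mod 247 = 154
k ≡ 154 (mod 247)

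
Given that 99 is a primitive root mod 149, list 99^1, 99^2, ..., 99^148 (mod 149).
g^1, g^2, ..., g^{148} mod 149: {99, 116, 11, 46, 84, 121, 59, 30, 139, 53, 32, 39, 136, 54, 131, 6, 147, 100, 66, 127, 57, 130, 56, 31, 89, 20, 43, 85, 71, 26, 41, 36, 137, 4, 98, 17, 44, 35, 38, 37, 87, 120, 109, 63, 128, 7, 97, 67, 77, 24, 141, 102, 115, 61, 79, 73, 75, 124, 58, 80, 23, 42, 135, 104, 15, 144, 101, 16, 94, 68, 27, 140, 3, 148, 50, 33, 138, 103, 65, 28, 90, 119, 10, 96, 117, 110, 13, 95, 18, 143, 2, 49, 83, 22, 92, 19, 93, 118, 60, 129, 106, 64, 78, 123, 108, 113, 12, 145, 51, 132, 105, 114, 111, 112, 62, 29, 40, 86, 21, 142, 52, 82, 72, 125, 8, 47, 34, 88, 70, 76, 74, 25, 91, 69, 126, 107, 14, 45, 134, 5, 48, 133, 55, 81, 122, 9, 146, 1}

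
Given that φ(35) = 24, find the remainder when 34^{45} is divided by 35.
By Euler: 34^{24} ≡ 1 (mod 35) since gcd(34, 35) = 1. 45 = 1×24 + 21. So 34^{45} ≡ 34^{21} ≡ 34 (mod 35)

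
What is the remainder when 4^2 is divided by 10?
2 = 2 (binary 10). Repeated squaring mod 10: 4^1 ≡ 4; 4^2 ≡ 4² = 16 ≡ 6. So 4^2 ≡ 6 (mod 10).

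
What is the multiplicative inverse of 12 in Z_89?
52

Using Extended Euclidean Algorithm:
gcd(12, 89) = 1
Bezout coefficients: 12 × -37 + 89 × 5 = 1
So 12 × -37 ≡ 1 (mod 89)
The inverse is -37 mod 89 = 52
Verification: 12 × 52 = 624 = 7 × 89 + 1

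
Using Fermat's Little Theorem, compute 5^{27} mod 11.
3

By Fermat's Little Theorem, a^(p-1) ≡ 1 (mod p) for prime p and gcd(a, p) = 1
Here p = 11, so 5^10 ≡ 1 (mod 11)
We can reduce the exponent: 27 mod 10 = 7
So 5^27 ≡ 5^7 (mod 11)
Computing: 5^7 mod 11 = 3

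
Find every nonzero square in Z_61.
QRs mod 61: {1, 3, 4, 5, 9, 12, 13, 14, 15, 16, 19, 20, 22, 25, 27, 34, 36, 39, 41, 42, 45, 46, 47, 48, 49, 52, 56, 57, 58, 60}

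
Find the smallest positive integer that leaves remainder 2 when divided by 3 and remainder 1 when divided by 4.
M = 3 × 4 = 12. M₁ = 4, y₁ ≡ 1 (mod 3). M₂ = 3, y₂ ≡ 3 (mod 4). n = 2×4×1 + 1×3×3 ≡ 5 (mod 12). The smallest positive such number is 5.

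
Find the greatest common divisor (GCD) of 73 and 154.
1

Using the Euclidean algorithm:
73 = 0 × 154 + 73
154 = 2 × 73 + 8
73 = 9 × 8 + 1
8 = 8 × 1 + 0

GCD(73, 154) = 1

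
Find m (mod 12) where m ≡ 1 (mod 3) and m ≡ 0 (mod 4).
M = 3 × 4 = 12. M₁ = 4, y₁ ≡ 1 (mod 3). M₂ = 3, y₂ ≡ 3 (mod 4). m = 1×4×1 + 0×3×3 ≡ 4 (mod 12)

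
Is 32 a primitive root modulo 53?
Yes

To verify, check if 32^(52/q) ≢ 1 (mod 53) for each prime divisor q of 52
Divisors of 52 = 52: [1, 2, 4, 13, 26, 52]
  32^(52/2) = 32^26 ≡ 52 (mod 53)
  32^(52/13) = 32^4 ≡ 24 (mod 53)
Conclusion: 32 is a primitive root modulo 53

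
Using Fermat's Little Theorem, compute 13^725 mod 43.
By Fermat: 13^{42} ≡ 1 (mod 43). 725 ≡ 11 (mod 42). So 13^{725} ≡ 13^{11} ≡ 23 (mod 43)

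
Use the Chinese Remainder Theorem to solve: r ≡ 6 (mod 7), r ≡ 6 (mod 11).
M = 7 × 11 = 77. M₁ = 11, y₁ ≡ 2 (mod 7). M₂ = 7, y₂ ≡ 8 (mod 11). r = 6×11×2 + 6×7×8 ≡ 6 (mod 77)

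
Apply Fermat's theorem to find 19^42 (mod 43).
By Fermat's Little Theorem, 19^{42} ≡ 1 (mod 43) since 43 is prime and gcd(19, 43) = 1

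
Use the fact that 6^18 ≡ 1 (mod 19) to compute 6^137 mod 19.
By Fermat: 6^{18} ≡ 1 (mod 19). 137 = 7×18 + 11. So 6^{137} ≡ 6^{11} ≡ 17 (mod 19)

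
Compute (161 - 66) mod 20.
15

(161 - 66) = 95
95 mod 20 = 15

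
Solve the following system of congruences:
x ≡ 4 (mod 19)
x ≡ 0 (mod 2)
4

Using the Chinese Remainder Theorem:
M = product of moduli = 38
For equation 1: M_1 = 2, 2 ≡ 2 (mod 19), inverse of 2 mod 19 is 10 (check: 2 × 10 = 20 ≡ 1 (mod 19))
For equation 2: M_2 = 19, 19 ≡ 1 (mod 2), inverse of 19 mod 2 is 1 (check: 1 × 1 = 1 ≡ 1 (mod 2))
Combine: x ≡ Σ r_i×M_i×(M_i⁻¹ mod m_i) = 4×2×10 + 0×19×1 = 80 + 0 = 80
80 mod 38 = 4
x ≡ 4 (mod 38)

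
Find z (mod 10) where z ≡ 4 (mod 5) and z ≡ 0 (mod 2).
M = 5 × 2 = 10. M₁ = 2, y₁ ≡ 3 (mod 5). M₂ = 5, y₂ ≡ 1 (mod 2). z = 4×2×3 + 0×5×1 ≡ 4 (mod 10)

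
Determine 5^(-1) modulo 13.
5^(-1) ≡ 8 (mod 13). Verification: 5 × 8 = 40 ≡ 1 (mod 13)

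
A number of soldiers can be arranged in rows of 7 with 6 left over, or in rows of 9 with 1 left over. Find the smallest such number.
M = 7 × 9 = 63. M₁ = 9, y₁ ≡ 4 (mod 7). M₂ = 7, y₂ ≡ 4 (mod 9). t = 6×9×4 + 1×7×4 ≡ 55 (mod 63). The smallest positive such number is 55.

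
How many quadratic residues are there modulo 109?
For prime 109, there are (p-1)/2 = (109-1)/2 = 54 quadratic residues (excluding 0).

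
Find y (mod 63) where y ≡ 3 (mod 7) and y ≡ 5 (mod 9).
M = 7 × 9 = 63. M₁ = 9, y₁ ≡ 4 (mod 7). M₂ = 7, y₂ ≡ 4 (mod 9). y = 3×9×4 + 5×7×4 ≡ 59 (mod 63)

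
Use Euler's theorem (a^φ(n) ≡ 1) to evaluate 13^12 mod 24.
By Euler: 13^{8} ≡ 1 (mod 24) since gcd(13, 24) = 1. 12 = 1×8 + 4. So 13^{12} ≡ 13^{4} ≡ 1 (mod 24)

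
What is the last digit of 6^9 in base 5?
6 ≡ 1 (mod 5). 9 = 8 + 1 (binary 1001). Repeated squaring mod 5: 1^1 ≡ 1; 1^2 ≡ 1² = 1 ≡ 1; 1^4 ≡ 1² = 1 ≡ 1; 1^8 ≡ 1² = 1 ≡ 1. Multiply: 6^9 ≡ 1^8 × 1^1 ≡ 1 × 1 (mod 5): 1 × 1 = 1 ≡ 1. So 6^9 ≡ 1 (mod 5).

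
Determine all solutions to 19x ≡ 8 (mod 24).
8

Since gcd(19, 24) = 1 divides 8, a solution exists.
Multiply both sides by the inverse of 19 mod 24:
  19^(-1) mod 24 = 19
  x ≡ 19 × 8 ≡ 152 ≡ 8 (mod 24)
Verification: 19 × 8 = 152 = 6 × 24 + 8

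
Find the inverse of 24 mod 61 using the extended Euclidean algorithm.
Extended GCD: 24(28) + 61(-11) = 1. So 24^(-1) ≡ 28 ≡ 28 (mod 61). Verify: 24 × 28 = 672 ≡ 1 (mod 61)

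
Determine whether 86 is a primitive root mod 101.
p - 1 = 100 has prime divisors 2, 5. Check 86^(100/q) mod 101 for each: 86^(100/2) = 86^50 ≡ 100, 86^(100/5) = 86^20 ≡ 87 (mod 101). None of these is 1, so 86 has order 100 = φ(101), so it is a primitive root mod 101.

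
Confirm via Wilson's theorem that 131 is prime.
(130)! mod 131 = 130. Since this equals -1 (mod 131), Wilson confirms 131 is prime.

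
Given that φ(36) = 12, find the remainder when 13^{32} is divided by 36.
By Euler: 13^{12} ≡ 1 (mod 36) since gcd(13, 36) = 1. 32 = 2×12 + 8. So 13^{32} ≡ 13^{8} ≡ 25 (mod 36)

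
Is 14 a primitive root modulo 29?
p - 1 = 28 has prime divisors 2, 7. Check 14^(28/q) mod 29 for each: 14^(28/2) = 14^14 ≡ 28, 14^(28/7) = 14^4 ≡ 20 (mod 29). None of these is 1, so 14 has order 28 = φ(29), so it is a primitive root mod 29.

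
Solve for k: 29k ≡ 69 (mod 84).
69

Since gcd(29, 84) = 1 divides 69, a solution exists.
Multiply both sides by the inverse of 29 mod 84:
  29^(-1) mod 84 = 29
  x ≡ 29 × 69 ≡ 2001 ≡ 69 (mod 84)
Verification: 29 × 69 = 2001 = 23 × 84 + 69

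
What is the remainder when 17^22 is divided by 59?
Using repeated squaring. 22 = 16 + 4 + 2 (binary 10110). Repeated squaring mod 59: 17^1 ≡ 17; 17^2 ≡ 17² = 289 ≡ 53; 17^4 ≡ 53² = 2809 ≡ 36; 17^8 ≡ 36² = 1296 ≡ 57; 17^16 ≡ 57² = 3249 ≡ 4. Multiply: 17^22 = 17^16 × 17^4 × 17^2 ≡ 4 × 36 × 53 (mod 59): 4 × 36 = 144 ≡ 26; 26 × 53 = 1378 ≡ 21. So 17^22 ≡ 21 (mod 59).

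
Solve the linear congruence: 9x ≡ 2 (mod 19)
15

Since gcd(9, 19) = 1 divides 2, a solution exists.
Multiply both sides by the inverse of 9 mod 19:
  9^(-1) mod 19 = 17
  x ≡ 17 × 2 ≡ 34 ≡ 15 (mod 19)
Verification: 9 × 15 = 135 = 7 × 19 + 2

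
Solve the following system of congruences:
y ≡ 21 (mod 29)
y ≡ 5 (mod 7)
166

Using the Chinese Remainder Theorem:
M = product of moduli = 203
For equation 1: M_1 = 7, 7 ≡ 7 (mod 29), inverse of 7 mod 29 is 25 (check: 7 × 25 = 175 ≡ 1 (mod 29))
For equation 2: M_2 = 29, 29 ≡ 1 (mod 7), inverse of 29 mod 7 is 1 (check: 1 × 1 = 1 ≡ 1 (mod 7))
Combine: y ≡ Σ r_i×M_i×(M_i⁻¹ mod m_i) = 21×7×25 + 5×29×1 = 3675 + 145 = 3820
3820 mod 203 = 166
y ≡ 166 (mod 203)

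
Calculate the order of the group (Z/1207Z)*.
1120

Prime factorization: 1207 = 17 × 71
Using the formula φ(n) = n × Π(1 - 1/p) for each prime factor p:
φ(1207) = 1207 × (1 - 1/17) × (1 - 1/71)
φ(1207) = 1120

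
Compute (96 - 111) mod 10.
5

(96 - 111) = -15
-15 mod 10 = 5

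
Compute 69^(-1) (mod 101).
41

Using Extended Euclidean Algorithm:
gcd(69, 101) = 1
Bezout coefficients: 69 × 41 + 101 × -28 = 1
So 69 × 41 ≡ 1 (mod 101)
The inverse is 41 mod 101 = 41
Verification: 69 × 41 = 2829 = 28 × 101 + 1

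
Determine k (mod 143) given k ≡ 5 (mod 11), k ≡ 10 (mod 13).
49

Using the Chinese Remainder Theorem:
M = product of moduli = 143
For equation 1: M_1 = 13, 13 ≡ 2 (mod 11), inverse of 13 mod 11 is 6 (check: 2 × 6 = 12 ≡ 1 (mod 11))
For equation 2: M_2 = 11, 11 ≡ 11 (mod 13), inverse of 11 mod 13 is 6 (check: 11 × 6 = 66 ≡ 1 (mod 13))
Combine: k ≡ Σ r_i×M_i×(M_i⁻¹ mod m_i) = 5×13×6 + 10×11×6 = 390 + 660 = 1050
1050 mod 143 = 49
k ≡ 49 (mod 143)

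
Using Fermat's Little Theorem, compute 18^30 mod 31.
By Fermat's Little Theorem, 18^{30} ≡ 1 (mod 31) since 31 is prime and gcd(18, 31) = 1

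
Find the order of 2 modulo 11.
Powers of 2 mod 11: 2^1≡2, 2^2≡4, 2^3≡8, 2^4≡5, 2^5≡10, 2^6≡9, 2^7≡7, 2^8≡3, 2^9≡6, 2^10≡1. Order = 10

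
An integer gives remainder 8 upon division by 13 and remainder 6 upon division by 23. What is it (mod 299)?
M = 13 × 23 = 299. M₁ = 23, y₁ ≡ 4 (mod 13). M₂ = 13, y₂ ≡ 16 (mod 23). n = 8×23×4 + 6×13×16 ≡ 190 (mod 299). The smallest positive such number is 190.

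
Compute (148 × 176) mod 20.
8

(148 × 176) = 26048
26048 mod 20 = 8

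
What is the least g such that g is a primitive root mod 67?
p - 1 = 66 has prime divisors 2, 3, 11. h is a primitive root mod 67 iff h^(66/q) ≢ 1 (mod 67) for each such q.
h = 2: 2^33 ≡ 66, 2^22 ≡ 37, 2^6 ≡ 64 (mod 67); none is 1, so 2 has order 66 and is a primitive root.
The smallest primitive root mod 67 is g = 2.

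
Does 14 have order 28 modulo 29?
p - 1 = 28 has prime divisors 2, 7. Check 14^(28/q) mod 29 for each: 14^(28/2) = 14^14 ≡ 28, 14^(28/7) = 14^4 ≡ 20 (mod 29). None of these is 1, so 14 has order 28 = φ(29), so it is a primitive root mod 29.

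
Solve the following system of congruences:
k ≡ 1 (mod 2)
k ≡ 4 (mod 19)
23

Using the Chinese Remainder Theorem:
M = product of moduli = 38
For equation 1: M_1 = 19, 19 ≡ 1 (mod 2), inverse of 19 mod 2 is 1 (check: 1 × 1 = 1 ≡ 1 (mod 2))
For equation 2: M_2 = 2, 2 ≡ 2 (mod 19), inverse of 2 mod 19 is 10 (check: 2 × 10 = 20 ≡ 1 (mod 19))
Combine: k ≡ Σ r_i×M_i×(M_i⁻¹ mod m_i) = 1×19×1 + 4×2×10 = 19 + 80 = 99
99 mod 38 = 23
k ≡ 23 (mod 38)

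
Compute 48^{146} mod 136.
128

Using successive squaring:
Binary expansion of 146: 10010010
Powers of 48 mod 136 (each is the square of the previous):
  48^1 ≡ 48 (mod 136)
  48^2 ≡ 48² = 2304 ≡ 128 (mod 136)
  48^4 ≡ 128² = 16384 ≡ 64 (mod 136)
  48^8 ≡ 64² = 4096 ≡ 16 (mod 136)
  48^16 ≡ 16² = 256 ≡ 120 (mod 136)
  48^32 ≡ 120² = 14400 ≡ 120 (mod 136)
  48^64 ≡ 120² = 14400 ≡ 120 (mod 136)
  48^128 ≡ 120² = 14400 ≡ 120 (mod 136)
146 = 128 + 16 + 2, so 48^146 = 48^128 × 48^16 × 48^2 ≡ 120 × 120 × 128 (mod 136)
Multiplying step by step:
  120 × 120 = 14400 ≡ 120 (mod 136)
  120 × 128 = 15360 ≡ 128 (mod 136)
Result: 48^146 ≡ 128 (mod 136)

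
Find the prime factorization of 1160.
2^3 × 5 × 29

Divide by primes starting from smallest:
1160 ÷ 2 = 580
580 ÷ 2 = 290
290 ÷ 2 = 145
145 ÷ 5 = 29
29 ÷ 29 = 1

1160 = 2^3 × 5 × 29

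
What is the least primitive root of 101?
2

A primitive root g modulo p has order p-1 = 100
Prime divisors of 100: [2, 5]
g is a primitive root iff g^(100/q) ≢ 1 (mod 101) for each prime divisor q
Testing small values:
  g = 2: 2^50 ≡ 100, 2^20 ≡ 95 (mod 101) → none is 1, primitive root!
The smallest primitive root is 2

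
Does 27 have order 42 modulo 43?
p - 1 = 42 has prime divisors 2, 3, 7. Check 27^(42/q) mod 43 for each: 27^(42/2) = 27^21 ≡ 42, 27^(42/3) = 27^14 ≡ 1, 27^(42/7) = 27^6 ≡ 35 (mod 43). Since 27^14 ≡ 1 (mod 43), the order of 27 divides 14 (in fact the order is 14) ≠ 42, so it is not a primitive root.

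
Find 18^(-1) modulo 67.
41

Using Extended Euclidean Algorithm:
gcd(18, 67) = 1
Bezout coefficients: 18 × -26 + 67 × 7 = 1
So 18 × -26 ≡ 1 (mod 67)
The inverse is -26 mod 67 = 41
Verification: 18 × 41 = 738 = 11 × 67 + 1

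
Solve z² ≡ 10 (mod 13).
The square roots of 10 mod 13 are 7 and 6. Verify: 7² = 49 ≡ 10 (mod 13)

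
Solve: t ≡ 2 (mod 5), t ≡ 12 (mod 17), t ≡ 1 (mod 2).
M = 5 × 17 × 2 = 170. M₁ = 34, y₁ ≡ 4 (mod 5). M₂ = 10, y₂ ≡ 12 (mod 17). M₃ = 85, y₃ ≡ 1 (mod 2). t = 2×34×4 + 12×10×12 + 1×85×1 ≡ 97 (mod 170)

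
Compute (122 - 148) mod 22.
18

(122 - 148) = -26
-26 mod 22 = 18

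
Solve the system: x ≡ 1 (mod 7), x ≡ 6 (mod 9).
M = 7 × 9 = 63. M₁ = 9, y₁ ≡ 4 (mod 7). M₂ = 7, y₂ ≡ 4 (mod 9). x = 1×9×4 + 6×7×4 ≡ 15 (mod 63)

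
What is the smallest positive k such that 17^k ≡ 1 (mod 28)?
Powers of 17 mod 28: 17^1≡17, 17^2≡9, 17^3≡13, 17^4≡25, 17^5≡5, 17^6≡1. Order = 6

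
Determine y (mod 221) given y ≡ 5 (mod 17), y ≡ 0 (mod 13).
39

Using the Chinese Remainder Theorem:
M = product of moduli = 221
For equation 1: M_1 = 13, 13 ≡ 13 (mod 17), inverse of 13 mod 17 is 4 (check: 13 × 4 = 52 ≡ 1 (mod 17))
For equation 2: M_2 = 17, 17 ≡ 4 (mod 13), inverse of 17 mod 13 is 10 (check: 4 × 10 = 40 ≡ 1 (mod 13))
Combine: y ≡ Σ r_i×M_i×(M_i⁻¹ mod m_i) = 5×13×4 + 0×17×10 = 260 + 0 = 260
260 mod 221 = 39
y ≡ 39 (mod 221)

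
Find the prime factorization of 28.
2^2 × 7

Divide by primes starting from smallest:
28 ÷ 2 = 14
14 ÷ 2 = 7
7 ÷ 7 = 1

28 = 2^2 × 7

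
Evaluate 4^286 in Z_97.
Using Fermat: 4^{96} ≡ 1 (mod 97). 286 ≡ 94 (mod 96). So 4^{286} ≡ 4^{94} ≡ 91 (mod 97)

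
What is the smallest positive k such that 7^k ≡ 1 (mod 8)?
Powers of 7 mod 8: 7^1≡7, 7^2≡1. Order = 2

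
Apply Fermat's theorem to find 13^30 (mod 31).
By Fermat's Little Theorem, 13^{30} ≡ 1 (mod 31) since 31 is prime and gcd(13, 31) = 1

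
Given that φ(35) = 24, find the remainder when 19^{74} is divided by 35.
By Euler: 19^{24} ≡ 1 (mod 35) since gcd(19, 35) = 1. 74 = 3×24 + 2. So 19^{74} ≡ 19^{2} ≡ 11 (mod 35)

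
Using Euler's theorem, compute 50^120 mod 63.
By Euler: 50^{36} ≡ 1 (mod 63) since gcd(50, 63) = 1. 120 = 3×36 + 12. So 50^{120} ≡ 50^{12} ≡ 1 (mod 63)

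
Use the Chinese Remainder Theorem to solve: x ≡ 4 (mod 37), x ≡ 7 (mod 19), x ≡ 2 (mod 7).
4111

Using the Chinese Remainder Theorem:
M = product of moduli = 4921
For equation 1: M_1 = 133, 133 ≡ 22 (mod 37), inverse of 133 mod 37 is 32 (check: 22 × 32 = 704 ≡ 1 (mod 37))
For equation 2: M_2 = 259, 259 ≡ 12 (mod 19), inverse of 259 mod 19 is 8 (check: 12 × 8 = 96 ≡ 1 (mod 19))
For equation 3: M_3 = 703, 703 ≡ 3 (mod 7), inverse of 703 mod 7 is 5 (check: 3 × 5 = 15 ≡ 1 (mod 7))
Combine: x ≡ Σ r_i×M_i×(M_i⁻¹ mod m_i) = 4×133×32 + 7×259×8 + 2×703×5 = 17024 + 14504 + 7030 = 38558
38558 mod 4921 = 4111
x ≡ 4111 (mod 4921)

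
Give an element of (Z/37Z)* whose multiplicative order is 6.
11 has order 6 mod 37 since 11^{6} ≡ 1 (mod 37) and no smaller power works.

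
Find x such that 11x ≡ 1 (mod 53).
11^(-1) ≡ 29 (mod 53). Verification: 11 × 29 = 319 ≡ 1 (mod 53)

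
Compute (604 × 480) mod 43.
14

(604 × 480) = 289920
289920 mod 43 = 14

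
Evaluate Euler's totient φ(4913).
4624

Prime factorization: 4913 = 17^3
Using the formula φ(n) = n × Π(1 - 1/p) for each prime factor p:
φ(4913) = 4913 × (1 - 1/17)
φ(4913) = 4624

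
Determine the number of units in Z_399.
216

Prime factorization: 399 = 3 × 7 × 19
Using the formula φ(n) = n × Π(1 - 1/p) for each prime factor p:
φ(399) = 399 × (1 - 1/3) × (1 - 1/7) × (1 - 1/19)
φ(399) = 216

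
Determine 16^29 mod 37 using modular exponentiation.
Using repeated squaring. 29 = 16 + 8 + 4 + 1 (binary 11101). Repeated squaring mod 37: 16^1 ≡ 16; 16^2 ≡ 16² = 256 ≡ 34; 16^4 ≡ 34² = 1156 ≡ 9; 16^8 ≡ 9² = 81 ≡ 7; 16^16 ≡ 7² = 49 ≡ 12. Multiply: 16^29 = 16^16 × 16^8 × 16^4 × 16^1 ≡ 12 × 7 × 9 × 16 (mod 37): 12 × 7 = 84 ≡ 10; 10 × 9 = 90 ≡ 16; 16 × 16 = 256 ≡ 34. So 16^29 ≡ 34 (mod 37).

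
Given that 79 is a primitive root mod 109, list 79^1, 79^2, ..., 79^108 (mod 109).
g^1, g^2, ..., g^{108} mod 109: {79, 28, 32, 21, 24, 43, 18, 5, 68, 31, 51, 105, 11, 106, 90, 25, 13, 46, 37, 89, 55, 94, 14, 16, 65, 12, 76, 9, 57, 34, 70, 80, 107, 60, 53, 45, 67, 61, 23, 73, 99, 82, 47, 7, 8, 87, 6, 38, 59, 83, 17, 35, 40, 108, 30, 81, 77, 88, 85, 66, 91, 104, 41, 78, 58, 4, 98, 3, 19, 84, 96, 63, 72, 20, 54, 15, 95, 93, 44, 97, 33, 100, 52, 75, 39, 29, 2, 49, 56, 64, 42, 48, 86, 36, 10, 27, 62, 102, 101, 22, 103, 71, 50, 26, 92, 74, 69, 1}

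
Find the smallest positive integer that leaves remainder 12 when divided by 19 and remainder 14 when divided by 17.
M = 19 × 17 = 323. M₁ = 17, y₁ ≡ 9 (mod 19). M₂ = 19, y₂ ≡ 9 (mod 17). z = 12×17×9 + 14×19×9 ≡ 31 (mod 323). The smallest positive such number is 31.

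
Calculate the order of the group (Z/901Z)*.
832

Prime factorization: 901 = 17 × 53
Using the formula φ(n) = n × Π(1 - 1/p) for each prime factor p:
φ(901) = 901 × (1 - 1/17) × (1 - 1/53)
φ(901) = 832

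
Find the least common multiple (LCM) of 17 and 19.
323

First find GCD(17, 19) using the Euclidean algorithm:
17 = 0 × 19 + 17
19 = 1 × 17 + 2
17 = 8 × 2 + 1
2 = 2 × 1 + 0
GCD(17, 19) = 1

LCM formula: LCM(a, b) = (a × b) / GCD(a, b)
LCM(17, 19) = (17 × 19) / 1
LCM(17, 19) = 323 / 1
LCM(17, 19) = 323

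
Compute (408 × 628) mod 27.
21

(408 × 628) = 256224
256224 mod 27 = 21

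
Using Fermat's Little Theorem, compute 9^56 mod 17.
By Fermat: 9^{16} ≡ 1 (mod 17). 56 = 3×16 + 8. So 9^{56} ≡ 9^{8} ≡ 1 (mod 17)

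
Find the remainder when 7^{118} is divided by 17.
By Fermat: 7^{16} ≡ 1 (mod 17). 118 = 7×16 + 6. So 7^{118} ≡ 7^{6} ≡ 9 (mod 17)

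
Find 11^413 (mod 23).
Using Fermat: 11^{22} ≡ 1 (mod 23). 413 ≡ 17 (mod 22). So 11^{413} ≡ 11^{17} ≡ 14 (mod 23)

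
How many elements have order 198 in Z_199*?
Number of primitive roots mod 199 = φ(198) = 60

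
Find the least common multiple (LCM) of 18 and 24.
72

First find GCD(18, 24) using the Euclidean algorithm:
18 = 0 × 24 + 18
24 = 1 × 18 + 6
18 = 3 × 6 + 0
GCD(18, 24) = 6

LCM formula: LCM(a, b) = (a × b) / GCD(a, b)
LCM(18, 24) = (18 × 24) / 6
LCM(18, 24) = 432 / 6
LCM(18, 24) = 72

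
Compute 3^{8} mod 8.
1

Using successive squaring:
Binary expansion of 8: 1000
Powers of 3 mod 8 (each is the square of the previous):
  3^1 ≡ 3 (mod 8)
  3^2 ≡ 3² = 9 ≡ 1 (mod 8)
  3^4 ≡ 1² = 1 ≡ 1 (mod 8)
  3^8 ≡ 1² = 1 ≡ 1 (mod 8)
8 is a power of 2, so 3^8 is the last square: ≡ 1 (mod 8)
Result: 3^8 ≡ 1 (mod 8)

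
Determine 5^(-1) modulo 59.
5^(-1) ≡ 12 (mod 59). Verification: 5 × 12 = 60 ≡ 1 (mod 59)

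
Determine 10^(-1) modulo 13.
10^(-1) ≡ 4 (mod 13). Verification: 10 × 4 = 40 ≡ 1 (mod 13)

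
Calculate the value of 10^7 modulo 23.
7 = 4 + 2 + 1 (binary 111). Repeated squaring mod 23: 10^1 ≡ 10; 10^2 ≡ 10² = 100 ≡ 8; 10^4 ≡ 8² = 64 ≡ 18. Multiply: 10^7 = 10^4 × 10^2 × 10^1 ≡ 18 × 8 × 10 (mod 23): 18 × 8 = 144 ≡ 6; 6 × 10 = 60 ≡ 14. So 10^7 ≡ 14 (mod 23).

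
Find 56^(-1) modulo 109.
37

Using Extended Euclidean Algorithm:
gcd(56, 109) = 1
Bezout coefficients: 56 × 37 + 109 × -19 = 1
So 56 × 37 ≡ 1 (mod 109)
The inverse is 37 mod 109 = 37
Verification: 56 × 37 = 2072 = 19 × 109 + 1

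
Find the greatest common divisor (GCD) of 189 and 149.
1

Using the Euclidean algorithm:
189 = 1 × 149 + 40
149 = 3 × 40 + 29
40 = 1 × 29 + 11
29 = 2 × 11 + 7
11 = 1 × 7 + 4
7 = 1 × 4 + 3
4 = 1 × 3 + 1
3 = 3 × 1 + 0

GCD(189, 149) = 1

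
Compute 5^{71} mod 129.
116

Using successive squaring:
Binary expansion of 71: 1000111
Powers of 5 mod 129 (each is the square of the previous):
  5^1 ≡ 5 (mod 129)
  5^2 ≡ 5² = 25 ≡ 25 (mod 129)
  5^4 ≡ 25² = 625 ≡ 109 (mod 129)
  5^8 ≡ 109² = 11881 ≡ 13 (mod 129)
  5^16 ≡ 13² = 169 ≡ 40 (mod 129)
  5^32 ≡ 40² = 1600 ≡ 52 (mod 129)
  5^64 ≡ 52² = 2704 ≡ 124 (mod 129)
71 = 64 + 4 + 2 + 1, so 5^71 = 5^64 × 5^4 × 5^2 × 5^1 ≡ 124 × 109 × 25 × 5 (mod 129)
Multiplying step by step:
  124 × 109 = 13516 ≡ 100 (mod 129)
  100 × 25 = 2500 ≡ 49 (mod 129)
  49 × 5 = 245 ≡ 116 (mod 129)
Result: 5^71 ≡ 116 (mod 129)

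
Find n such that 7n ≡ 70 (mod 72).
10

Since gcd(7, 72) = 1 divides 70, a solution exists.
Multiply both sides by the inverse of 7 mod 72:
  7^(-1) mod 72 = 31
  x ≡ 31 × 70 ≡ 2170 ≡ 10 (mod 72)
Verification: 7 × 10 = 70 = 0 × 72 + 70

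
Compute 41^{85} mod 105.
41

Using successive squaring:
Binary expansion of 85: 1010101
Powers of 41 mod 105 (each is the square of the previous):
  41^1 ≡ 41 (mod 105)
  41^2 ≡ 41² = 1681 ≡ 1 (mod 105)
  41^4 ≡ 1² = 1 ≡ 1 (mod 105)
  41^8 ≡ 1² = 1 ≡ 1 (mod 105)
  41^16 ≡ 1² = 1 ≡ 1 (mod 105)
  41^32 ≡ 1² = 1 ≡ 1 (mod 105)
  41^64 ≡ 1² = 1 ≡ 1 (mod 105)
85 = 64 + 16 + 4 + 1, so 41^85 = 41^64 × 41^16 × 41^4 × 41^1 ≡ 1 × 1 × 1 × 41 (mod 105)
Multiplying step by step:
  1 × 1 = 1 ≡ 1 (mod 105)
  1 × 1 = 1 ≡ 1 (mod 105)
  1 × 41 = 41 ≡ 41 (mod 105)
Result: 41^85 ≡ 41 (mod 105)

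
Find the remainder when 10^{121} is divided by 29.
By Fermat: 10^{28} ≡ 1 (mod 29). 121 = 4×28 + 9. So 10^{121} ≡ 10^{9} ≡ 18 (mod 29)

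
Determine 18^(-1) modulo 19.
18^(-1) ≡ 18 (mod 19). Verification: 18 × 18 = 324 ≡ 1 (mod 19)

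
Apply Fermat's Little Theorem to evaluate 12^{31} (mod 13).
12

By Fermat's Little Theorem, a^(p-1) ≡ 1 (mod p) for prime p and gcd(a, p) = 1
Here p = 13, so 12^12 ≡ 1 (mod 13)
We can reduce the exponent: 31 mod 12 = 7
So 12^31 ≡ 12^7 (mod 13)
Computing: 12^7 mod 13 = 12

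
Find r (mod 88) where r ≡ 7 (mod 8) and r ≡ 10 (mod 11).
M = 8 × 11 = 88. M₁ = 11, y₁ ≡ 3 (mod 8). M₂ = 8, y₂ ≡ 7 (mod 11). r = 7×11×3 + 10×8×7 ≡ 87 (mod 88)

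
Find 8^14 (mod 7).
Using Fermat: 8^{6} ≡ 1 (mod 7). 14 ≡ 2 (mod 6). So 8^{14} ≡ 8^{2} ≡ 1 (mod 7)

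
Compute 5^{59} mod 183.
110

Using successive squaring:
Binary expansion of 59: 111011
Powers of 5 mod 183 (each is the square of the previous):
  5^1 ≡ 5 (mod 183)
  5^2 ≡ 5² = 25 ≡ 25 (mod 183)
  5^4 ≡ 25² = 625 ≡ 76 (mod 183)
  5^8 ≡ 76² = 5776 ≡ 103 (mod 183)
  5^16 ≡ 103² = 10609 ≡ 178 (mod 183)
  5^32 ≡ 178² = 31684 ≡ 25 (mod 183)
59 = 32 + 16 + 8 + 2 + 1, so 5^59 = 5^32 × 5^16 × 5^8 × 5^2 × 5^1 ≡ 25 × 178 × 103 × 25 × 5 (mod 183)
Multiplying step by step:
  25 × 178 = 4450 ≡ 58 (mod 183)
  58 × 103 = 5974 ≡ 118 (mod 183)
  118 × 25 = 2950 ≡ 22 (mod 183)
  22 × 5 = 110 ≡ 110 (mod 183)
Result: 5^59 ≡ 110 (mod 183)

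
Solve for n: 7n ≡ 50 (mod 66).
26

Since gcd(7, 66) = 1 divides 50, a solution exists.
Multiply both sides by the inverse of 7 mod 66:
  7^(-1) mod 66 = 19
  x ≡ 19 × 50 ≡ 950 ≡ 26 (mod 66)
Verification: 7 × 26 = 182 = 2 × 66 + 50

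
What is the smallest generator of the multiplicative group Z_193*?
p - 1 = 192 has prime divisors 2, 3. h is a primitive root mod 193 iff h^(192/q) ≢ 1 (mod 193) for each such q.
h = 2: 2^96 ≡ 1, 2^64 ≡ 84 (mod 193); 2^96 ≡ 1, so not a primitive root.
h = 3: 3^96 ≡ 1, 3^64 ≡ 1 (mod 193); 3^96 ≡ 1, so not a primitive root.
h = 4: 4^96 ≡ 1, 4^64 ≡ 108 (mod 193); 4^96 ≡ 1, so not a primitive root.
h = 5: 5^96 ≡ 192, 5^64 ≡ 84 (mod 193); none is 1, so 5 has order 192 and is a primitive root.
The smallest primitive root mod 193 is g = 5.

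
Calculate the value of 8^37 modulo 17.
Using Fermat: 8^{16} ≡ 1 (mod 17). 37 ≡ 5 (mod 16). So 8^{37} ≡ 8^{5} ≡ 9 (mod 17)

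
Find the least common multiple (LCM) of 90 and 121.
10890

First find GCD(90, 121) using the Euclidean algorithm:
90 = 0 × 121 + 90
121 = 1 × 90 + 31
90 = 2 × 31 + 28
31 = 1 × 28 + 3
28 = 9 × 3 + 1
3 = 3 × 1 + 0
GCD(90, 121) = 1

LCM formula: LCM(a, b) = (a × b) / GCD(a, b)
LCM(90, 121) = (90 × 121) / 1
LCM(90, 121) = 10890 / 1
LCM(90, 121) = 10890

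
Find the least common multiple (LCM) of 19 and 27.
513

First find GCD(19, 27) using the Euclidean algorithm:
19 = 0 × 27 + 19
27 = 1 × 19 + 8
19 = 2 × 8 + 3
8 = 2 × 3 + 2
3 = 1 × 2 + 1
2 = 2 × 1 + 0
GCD(19, 27) = 1

LCM formula: LCM(a, b) = (a × b) / GCD(a, b)
LCM(19, 27) = (19 × 27) / 1
LCM(19, 27) = 513 / 1
LCM(19, 27) = 513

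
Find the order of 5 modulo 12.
Powers of 5 mod 12: 5^1≡5, 5^2≡1. Order = 2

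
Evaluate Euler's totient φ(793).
720

Prime factorization: 793 = 13 × 61
Using the formula φ(n) = n × Π(1 - 1/p) for each prime factor p:
φ(793) = 793 × (1 - 1/13) × (1 - 1/61)
φ(793) = 720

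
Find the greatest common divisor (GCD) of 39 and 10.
1

Using the Euclidean algorithm:
39 = 3 × 10 + 9
10 = 1 × 9 + 1
9 = 9 × 1 + 0

GCD(39, 10) = 1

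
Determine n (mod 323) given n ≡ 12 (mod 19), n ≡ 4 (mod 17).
259

Using the Chinese Remainder Theorem:
M = product of moduli = 323
For equation 1: M_1 = 17, 17 ≡ 17 (mod 19), inverse of 17 mod 19 is 9 (check: 17 × 9 = 153 ≡ 1 (mod 19))
For equation 2: M_2 = 19, 19 ≡ 2 (mod 17), inverse of 19 mod 17 is 9 (check: 2 × 9 = 18 ≡ 1 (mod 17))
Combine: n ≡ Σ r_i×M_i×(M_i⁻¹ mod m_i) = 12×17×9 + 4×19×9 = 1836 + 684 = 2520
2520 mod 323 = 259
n ≡ 259 (mod 323)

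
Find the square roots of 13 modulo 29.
The square roots of 13 mod 29 are 10 and 19. Verify: 10² = 100 ≡ 13 (mod 29)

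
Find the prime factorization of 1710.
2 × 3^2 × 5 × 19

Divide by primes starting from smallest:
1710 ÷ 2 = 855
855 ÷ 3 = 285
285 ÷ 3 = 95
95 ÷ 5 = 19
19 ÷ 19 = 1

1710 = 2 × 3^2 × 5 × 19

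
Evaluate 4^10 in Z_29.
10 = 8 + 2 (binary 1010). Repeated squaring mod 29: 4^1 ≡ 4; 4^2 ≡ 4² = 16 ≡ 16; 4^4 ≡ 16² = 256 ≡ 24; 4^8 ≡ 24² = 576 ≡ 25. Multiply: 4^10 = 4^8 × 4^2 ≡ 25 × 16 (mod 29): 25 × 16 = 400 ≡ 23. So 4^10 ≡ 23 (mod 29).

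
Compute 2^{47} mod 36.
32

Using successive squaring:
Binary expansion of 47: 101111
Powers of 2 mod 36 (each is the square of the previous):
  2^1 ≡ 2 (mod 36)
  2^2 ≡ 2² = 4 ≡ 4 (mod 36)
  2^4 ≡ 4² = 16 ≡ 16 (mod 36)
  2^8 ≡ 16² = 256 ≡ 4 (mod 36)
  2^16 ≡ 4² = 16 ≡ 16 (mod 36)
  2^32 ≡ 16² = 256 ≡ 4 (mod 36)
47 = 32 + 8 + 4 + 2 + 1, so 2^47 = 2^32 × 2^8 × 2^4 × 2^2 × 2^1 ≡ 4 × 4 × 16 × 4 × 2 (mod 36)
Multiplying step by step:
  4 × 4 = 16 ≡ 16 (mod 36)
  16 × 16 = 256 ≡ 4 (mod 36)
  4 × 4 = 16 ≡ 16 (mod 36)
  16 × 2 = 32 ≡ 32 (mod 36)
Result: 2^47 ≡ 32 (mod 36)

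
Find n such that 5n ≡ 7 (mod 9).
5

Since gcd(5, 9) = 1 divides 7, a solution exists.
Multiply both sides by the inverse of 5 mod 9:
  5^(-1) mod 9 = 2
  x ≡ 2 × 7 ≡ 14 ≡ 5 (mod 9)
Verification: 5 × 5 = 25 = 2 × 9 + 7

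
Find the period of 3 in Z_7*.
Powers of 3 mod 7: 3^1≡3, 3^2≡2, 3^3≡6, 3^4≡4, 3^5≡5, 3^6≡1. Order = 6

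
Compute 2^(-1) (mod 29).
15

Using Extended Euclidean Algorithm:
gcd(2, 29) = 1
Bezout coefficients: 2 × -14 + 29 × 1 = 1
So 2 × -14 ≡ 1 (mod 29)
The inverse is -14 mod 29 = 15
Verification: 2 × 15 = 30 = 1 × 29 + 1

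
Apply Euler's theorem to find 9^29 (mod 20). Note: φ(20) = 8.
By Euler: 9^{8} ≡ 1 (mod 20) since gcd(9, 20) = 1. 29 = 3×8 + 5. So 9^{29} ≡ 9^{5} ≡ 9 (mod 20)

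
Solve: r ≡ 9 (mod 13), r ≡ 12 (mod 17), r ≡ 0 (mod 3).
M = 13 × 17 × 3 = 663. M₁ = 51, y₁ ≡ 12 (mod 13). M₂ = 39, y₂ ≡ 7 (mod 17). M₃ = 221, y₃ ≡ 2 (mod 3). r = 9×51×12 + 12×39×7 + 0×221×2 ≡ 165 (mod 663)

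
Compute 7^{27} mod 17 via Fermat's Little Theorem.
14

By Fermat's Little Theorem, a^(p-1) ≡ 1 (mod p) for prime p and gcd(a, p) = 1
Here p = 17, so 7^16 ≡ 1 (mod 17)
We can reduce the exponent: 27 mod 16 = 11
So 7^27 ≡ 7^11 (mod 17)
Computing: 7^11 mod 17 = 14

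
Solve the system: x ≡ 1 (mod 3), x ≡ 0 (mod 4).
M = 3 × 4 = 12. M₁ = 4, y₁ ≡ 1 (mod 3). M₂ = 3, y₂ ≡ 3 (mod 4). x = 1×4×1 + 0×3×3 ≡ 4 (mod 12)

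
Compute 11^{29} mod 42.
23

Using successive squaring:
Binary expansion of 29: 11101
Powers of 11 mod 42 (each is the square of the previous):
  11^1 ≡ 11 (mod 42)
  11^2 ≡ 11² = 121 ≡ 37 (mod 42)
  11^4 ≡ 37² = 1369 ≡ 25 (mod 42)
  11^8 ≡ 25² = 625 ≡ 37 (mod 42)
  11^16 ≡ 37² = 1369 ≡ 25 (mod 42)
29 = 16 + 8 + 4 + 1, so 11^29 = 11^16 × 11^8 × 11^4 × 11^1 ≡ 25 × 37 × 25 × 11 (mod 42)
Multiplying step by step:
  25 × 37 = 925 ≡ 1 (mod 42)
  1 × 25 = 25 ≡ 25 (mod 42)
  25 × 11 = 275 ≡ 23 (mod 42)
Result: 11^29 ≡ 23 (mod 42)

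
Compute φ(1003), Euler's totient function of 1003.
928

Prime factorization: 1003 = 17 × 59
Using the formula φ(n) = n × Π(1 - 1/p) for each prime factor p:
φ(1003) = 1003 × (1 - 1/17) × (1 - 1/59)
φ(1003) = 928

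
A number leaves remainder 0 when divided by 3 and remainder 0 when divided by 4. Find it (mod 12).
M = 3 × 4 = 12. M₁ = 4, y₁ ≡ 1 (mod 3). M₂ = 3, y₂ ≡ 3 (mod 4). z = 0×4×1 + 0×3×3 ≡ 0 (mod 12)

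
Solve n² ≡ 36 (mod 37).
The square roots of 36 mod 37 are 6 and 31. Verify: 6² = 36 ≡ 36 (mod 37)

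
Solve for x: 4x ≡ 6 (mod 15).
9

Since gcd(4, 15) = 1 divides 6, a solution exists.
Multiply both sides by the inverse of 4 mod 15:
  4^(-1) mod 15 = 4
  x ≡ 4 × 6 ≡ 24 ≡ 9 (mod 15)
Verification: 4 × 9 = 36 = 2 × 15 + 6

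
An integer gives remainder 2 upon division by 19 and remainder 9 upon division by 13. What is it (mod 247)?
M = 19 × 13 = 247. M₁ = 13, y₁ ≡ 3 (mod 19). M₂ = 19, y₂ ≡ 11 (mod 13). z = 2×13×3 + 9×19×11 ≡ 230 (mod 247). The smallest positive such number is 230.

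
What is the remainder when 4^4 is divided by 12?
4 = 4 (binary 100). Repeated squaring mod 12: 4^1 ≡ 4; 4^2 ≡ 4² = 16 ≡ 4; 4^4 ≡ 4² = 16 ≡ 4. So 4^4 ≡ 4 (mod 12).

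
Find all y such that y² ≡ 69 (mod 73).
The square roots of 69 mod 73 are 19 and 54. Verify: 19² = 361 ≡ 69 (mod 73)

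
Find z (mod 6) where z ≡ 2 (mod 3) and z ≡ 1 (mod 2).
M = 3 × 2 = 6. M₁ = 2, y₁ ≡ 2 (mod 3). M₂ = 3, y₂ ≡ 1 (mod 2). z = 2×2×2 + 1×3×1 ≡ 5 (mod 6)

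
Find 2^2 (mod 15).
2 = 2 (binary 10). Repeated squaring mod 15: 2^1 ≡ 2; 2^2 ≡ 2² = 4 ≡ 4. So 2^2 ≡ 4 (mod 15).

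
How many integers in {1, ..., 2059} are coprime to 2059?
1960

Prime factorization: 2059 = 29 × 71
Using the formula φ(n) = n × Π(1 - 1/p) for each prime factor p:
φ(2059) = 2059 × (1 - 1/29) × (1 - 1/71)
φ(2059) = 1960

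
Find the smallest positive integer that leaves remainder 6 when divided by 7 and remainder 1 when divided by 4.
M = 7 × 4 = 28. M₁ = 4, y₁ ≡ 2 (mod 7). M₂ = 7, y₂ ≡ 3 (mod 4). x = 6×4×2 + 1×7×3 ≡ 13 (mod 28). The smallest positive such number is 13.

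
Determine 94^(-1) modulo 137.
94^(-1) ≡ 86 (mod 137). Verification: 94 × 86 = 8084 ≡ 1 (mod 137)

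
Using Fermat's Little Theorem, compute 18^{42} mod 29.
28

By Fermat's Little Theorem, a^(p-1) ≡ 1 (mod p) for prime p and gcd(a, p) = 1
Here p = 29, so 18^28 ≡ 1 (mod 29)
We can reduce the exponent: 42 mod 28 = 14
So 18^42 ≡ 18^14 (mod 29)
Computing: 18^14 mod 29 = 28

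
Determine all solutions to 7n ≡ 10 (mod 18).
4

Since gcd(7, 18) = 1 divides 10, a solution exists.
Multiply both sides by the inverse of 7 mod 18:
  7^(-1) mod 18 = 13
  x ≡ 13 × 10 ≡ 130 ≡ 4 (mod 18)
Verification: 7 × 4 = 28 = 1 × 18 + 10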